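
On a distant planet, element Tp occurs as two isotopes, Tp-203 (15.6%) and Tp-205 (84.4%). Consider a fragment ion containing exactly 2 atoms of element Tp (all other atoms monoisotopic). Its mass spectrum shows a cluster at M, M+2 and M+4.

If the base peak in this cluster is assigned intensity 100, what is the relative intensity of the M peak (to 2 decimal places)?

3.42

(0.156 + 0.844)^2 gives M 0.0243, M+2 0.2633, M+4 0.7123; the largest is M+4.
P(M+4) = C(2,2) × 0.156^0 × 0.844^2 = 1 × 1.0000 × 0.712336 = 0.712336 (base)
P(M) = C(2,0) × 0.156^2 × 0.844^0 = 1 × 0.024336 × 1.0000 = 0.024336
Relative intensity = 0.024336 / 0.712336 × 100 = 3.42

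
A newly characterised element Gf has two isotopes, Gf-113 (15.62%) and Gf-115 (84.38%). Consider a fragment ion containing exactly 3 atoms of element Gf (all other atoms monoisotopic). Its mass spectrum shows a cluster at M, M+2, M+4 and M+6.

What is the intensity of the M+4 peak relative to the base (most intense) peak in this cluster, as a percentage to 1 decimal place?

Binomial terms of (0.1562 + 0.8438)^3: M 0.0038, M+2 0.0618, M+4 0.3336, M+6 0.6008 → M+6 is the base peak.
P(M+6) = C(3,3) × 0.1562^0 × 0.8438^3 = 1 × 1.0000 × 0.60078428 = 0.600784 (base)
P(M+4) = C(3,2) × 0.1562^1 × 0.8438^2 = 3 × 0.1562 × 0.71199844 = 0.333642
Relative intensity = 0.333642 / 0.600784 × 100 = 55.5

55.5%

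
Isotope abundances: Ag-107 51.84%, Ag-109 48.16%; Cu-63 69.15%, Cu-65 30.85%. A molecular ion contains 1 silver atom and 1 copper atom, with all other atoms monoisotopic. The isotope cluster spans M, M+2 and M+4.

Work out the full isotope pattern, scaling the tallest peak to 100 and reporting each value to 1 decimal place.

Silver pattern (n=1): 0.5184 : 0.4816
Copper pattern (n=1): 0.6915 : 0.3085
Convolve the two distributions (both contribute in 2-u steps):
  M: 0.5184×0.6915 = 0.358474
  M+2: 0.5184×0.3085 + 0.4816×0.6915 = 0.492953
  M+4: 0.4816×0.3085 = 0.148574
Scale to base peak (0.492953) = 100: 72.7 : 100.0 : 30.1

72.7 : 100.0 : 30.1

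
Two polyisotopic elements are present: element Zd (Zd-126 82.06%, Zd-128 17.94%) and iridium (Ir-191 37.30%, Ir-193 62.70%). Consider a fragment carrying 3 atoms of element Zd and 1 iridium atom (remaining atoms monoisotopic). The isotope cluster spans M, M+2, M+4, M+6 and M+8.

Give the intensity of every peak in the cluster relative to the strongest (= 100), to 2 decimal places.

42.79 : 100.00 : 53.31 : 10.76 : 0.75

Element Zd pattern (n=3): 0.55257921 : 0.36241546 : 0.07923146 : 0.00577387
Iridium pattern (n=1): 0.3730 : 0.6270
Convolve the two distributions (both contribute in 2-u steps):
  M: 0.55257921×0.3730 = 0.206112
  M+2: 0.55257921×0.6270 + 0.36241546×0.3730 = 0.481648
  M+4: 0.36241546×0.6270 + 0.07923146×0.3730 = 0.256788
  M+6: 0.07923146×0.6270 + 0.00577387×0.3730 = 0.051832
  M+8: 0.00577387×0.6270 = 0.003620
Scale to base peak (0.481648) = 100: 42.79 : 100.00 : 53.31 : 10.76 : 0.75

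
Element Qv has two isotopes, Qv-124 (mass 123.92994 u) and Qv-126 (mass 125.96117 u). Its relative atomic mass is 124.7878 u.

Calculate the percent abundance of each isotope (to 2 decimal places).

Qv-124: 57.77%, Qv-126: 42.23%

With x = fraction of Qv-124 (so Qv-126 is 1 − x):
123.92994·x + 125.96117·(1 − x) = 124.7878
(123.92994 − 125.96117)·x = 124.7878 − 125.96117
x = -1.17337 / -2.03123 = 0.57766 → 57.77% Qv-124, 42.23% Qv-126.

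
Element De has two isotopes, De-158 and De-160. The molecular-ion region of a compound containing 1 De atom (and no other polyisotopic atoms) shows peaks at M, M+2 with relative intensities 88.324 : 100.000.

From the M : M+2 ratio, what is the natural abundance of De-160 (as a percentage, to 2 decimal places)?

Write p for the De-158 fraction. I(M+2)/I(M) = [C(1,1)·p^0·(1−p)] / p^1 = 1·(1−p)/p = 100.000/88.324 = 1.1322
(1−p)/p = 1.1322/1 = 1.1322  ⇒  p = 1/(1 + 1.1322) = 0.4690
De-158: 46.90%, De-160: 53.10%.

53.10%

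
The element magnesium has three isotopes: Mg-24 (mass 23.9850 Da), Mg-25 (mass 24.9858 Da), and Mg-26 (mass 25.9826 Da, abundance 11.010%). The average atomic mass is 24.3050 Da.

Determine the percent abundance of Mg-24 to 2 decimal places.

The remaining 88.990% is split between Mg-24 (fraction x) and Mg-25 (fraction 0.88990 − x).
Substituting: 23.9850x + 24.9858(0.88990 − x) = 21.44431574
(23.9850 − 24.9858)x = -0.79054768  ⇒  x = 0.78992, y = 0.09998
Mg-24: 78.99%, Mg-25: 10.00%.

78.99%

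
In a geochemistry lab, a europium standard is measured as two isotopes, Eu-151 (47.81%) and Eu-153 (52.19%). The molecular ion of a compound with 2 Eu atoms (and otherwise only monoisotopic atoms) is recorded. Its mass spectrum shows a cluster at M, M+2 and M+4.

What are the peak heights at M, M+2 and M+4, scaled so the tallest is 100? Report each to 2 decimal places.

Each Eu atom is independently Eu-151 (p = 0.4781) or Eu-153 (q = 0.5219); the cluster is the binomial expansion (p + q)^2.
P(M) = 0.4781^2 = 0.228580
P(M+2) = 2 × 0.4781^1 × 0.5219^1 = 0.499041
P(M+4) = 0.5219^2 = 0.272380
The M+2 peak is largest (0.499041); scaling to 100 gives 45.80 : 100.00 : 54.58.

45.80 : 100.00 : 54.58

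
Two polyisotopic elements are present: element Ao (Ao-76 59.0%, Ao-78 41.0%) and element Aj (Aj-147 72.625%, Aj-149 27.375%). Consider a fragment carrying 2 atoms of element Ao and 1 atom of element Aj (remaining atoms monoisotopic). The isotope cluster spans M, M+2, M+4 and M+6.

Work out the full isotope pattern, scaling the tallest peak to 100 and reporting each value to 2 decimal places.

56.60 : 100.00 : 56.98 : 10.30

Element Ao pattern (n=2): 0.3481 : 0.4838 : 0.1681
Element Aj pattern (n=1): 0.72625 : 0.27375
Convolve the two distributions (both contribute in 2-u steps):
  M: 0.3481×0.72625 = 0.252808
  M+2: 0.3481×0.27375 + 0.4838×0.72625 = 0.446652
  M+4: 0.4838×0.27375 + 0.1681×0.72625 = 0.254523
  M+6: 0.1681×0.27375 = 0.046017
Scale to base peak (0.446652) = 100: 56.60 : 100.00 : 56.98 : 10.30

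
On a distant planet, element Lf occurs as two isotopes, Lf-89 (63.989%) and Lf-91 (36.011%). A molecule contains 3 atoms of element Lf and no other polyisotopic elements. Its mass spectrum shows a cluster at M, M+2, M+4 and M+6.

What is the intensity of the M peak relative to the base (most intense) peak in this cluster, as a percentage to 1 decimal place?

Binomial terms of (0.63989 + 0.36011)^3: M 0.2620, M+2 0.4424, M+4 0.2489, M+6 0.0467 → M+2 is the base peak.
P(M+2) = C(3,1) × 0.63989^2 × 0.36011^1 = 3 × 0.40945921 × 0.36011 = 0.442351 (base)
P(M) = C(3,0) × 0.63989^3 × 0.36011^0 = 1 × 0.26200886 × 1.0000 = 0.262009
Relative intensity = 0.262009 / 0.442351 × 100 = 59.2

59.2%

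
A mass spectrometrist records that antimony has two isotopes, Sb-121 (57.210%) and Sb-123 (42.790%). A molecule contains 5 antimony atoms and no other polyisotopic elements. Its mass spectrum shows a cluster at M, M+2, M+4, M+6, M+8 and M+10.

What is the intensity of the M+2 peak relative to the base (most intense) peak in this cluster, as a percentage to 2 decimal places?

Term probabilities: M 0.0613, M+2 0.2292, M+4 0.3428, M+6 0.2564, M+8 0.0959, M+10 0.0143. Base peak = M+4.
P(M+4) = C(5,2) × 0.57210^3 × 0.42790^2 = 10 × 0.18724742 × 0.18309841 = 0.342847 (base)
P(M+2) = C(5,1) × 0.57210^4 × 0.42790^1 = 5 × 0.10712425 × 0.4279 = 0.229192
Relative intensity = 0.229192 / 0.342847 × 100 = 66.85

66.85%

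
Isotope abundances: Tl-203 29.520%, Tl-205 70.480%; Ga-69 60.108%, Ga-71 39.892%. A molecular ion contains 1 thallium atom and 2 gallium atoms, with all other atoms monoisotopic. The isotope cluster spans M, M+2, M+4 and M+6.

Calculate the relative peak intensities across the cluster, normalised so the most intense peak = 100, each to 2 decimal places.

Thallium pattern (n=1): 0.2952 : 0.7048
Gallium pattern (n=2): 0.36129717 : 0.47956567 : 0.15913717
Convolve the two distributions (both contribute in 2-u steps):
  M: 0.2952×0.36129717 = 0.106655
  M+2: 0.2952×0.47956567 + 0.7048×0.36129717 = 0.396210
  M+4: 0.2952×0.15913717 + 0.7048×0.47956567 = 0.384975
  M+6: 0.7048×0.15913717 = 0.112160
Scale to base peak (0.396210) = 100: 26.92 : 100.00 : 97.16 : 28.31

26.92 : 100.00 : 97.16 : 28.31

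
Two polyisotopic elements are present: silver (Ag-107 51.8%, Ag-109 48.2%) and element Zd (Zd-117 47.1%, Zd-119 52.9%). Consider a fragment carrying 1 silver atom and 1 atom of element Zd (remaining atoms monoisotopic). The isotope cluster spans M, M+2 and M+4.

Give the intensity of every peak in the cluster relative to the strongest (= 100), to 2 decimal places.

Silver pattern (n=1): 0.5180 : 0.4820
Element Zd pattern (n=1): 0.4710 : 0.5290
Convolve the two distributions (both contribute in 2-u steps):
  M: 0.5180×0.4710 = 0.243978
  M+2: 0.5180×0.5290 + 0.4820×0.4710 = 0.501044
  M+4: 0.4820×0.5290 = 0.254978
Scale to base peak (0.501044) = 100: 48.69 : 100.00 : 50.89

48.69 : 100.00 : 50.89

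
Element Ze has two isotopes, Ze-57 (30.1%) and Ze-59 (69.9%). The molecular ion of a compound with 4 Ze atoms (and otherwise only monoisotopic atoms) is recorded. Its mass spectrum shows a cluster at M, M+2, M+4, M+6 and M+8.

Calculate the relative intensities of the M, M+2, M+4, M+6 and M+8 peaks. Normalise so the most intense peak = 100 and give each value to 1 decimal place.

2.0 : 18.5 : 64.6 : 100.0 : 58.1

Expanding (0.301 + 0.699)^4:
P(M) = 0.301^4 = 0.008209
P(M+2) = 4 × 0.301^3 × 0.699^1 = 0.076249
P(M+4) = 6 × 0.301^2 × 0.699^2 = 0.265606
P(M+6) = 4 × 0.301^1 × 0.699^3 = 0.411205
P(M+8) = 0.699^4 = 0.238731
The M+6 peak is largest (0.411205); scaling to 100 gives 2.0 : 18.5 : 64.6 : 100.0 : 58.1.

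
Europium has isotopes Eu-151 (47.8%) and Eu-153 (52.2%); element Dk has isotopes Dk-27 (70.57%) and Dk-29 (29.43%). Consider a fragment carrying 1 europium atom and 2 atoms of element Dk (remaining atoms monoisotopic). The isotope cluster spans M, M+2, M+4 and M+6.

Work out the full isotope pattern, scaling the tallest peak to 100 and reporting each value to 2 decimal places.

51.92 : 100.00 : 56.32 : 9.86

Europium pattern (n=1): 0.4780 : 0.5220
Element Dk pattern (n=2): 0.49801249 : 0.41537502 : 0.08661249
Convolve the two distributions (both contribute in 2-u steps):
  M: 0.4780×0.49801249 = 0.238050
  M+2: 0.4780×0.41537502 + 0.5220×0.49801249 = 0.458512
  M+4: 0.4780×0.08661249 + 0.5220×0.41537502 = 0.258227
  M+6: 0.5220×0.08661249 = 0.045212
Scale to base peak (0.458512) = 100: 51.92 : 100.00 : 56.32 : 9.86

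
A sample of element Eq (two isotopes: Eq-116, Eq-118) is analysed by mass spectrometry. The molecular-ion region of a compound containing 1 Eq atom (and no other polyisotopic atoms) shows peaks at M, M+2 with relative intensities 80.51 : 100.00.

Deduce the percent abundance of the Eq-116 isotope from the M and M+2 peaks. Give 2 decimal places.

If p is the fraction of Eq that is Eq-116, then I(M+2)/I(M) = [C(1,1)·p^0·(1−p)] / p^1 = 1·(1−p)/p = 100.00/80.51 = 1.2421
(1−p)/p = 1.2421/1 = 1.2421  ⇒  p = 1/(1 + 1.2421) = 0.4460
Eq-116: 44.60%, Eq-118: 55.40%.

44.60%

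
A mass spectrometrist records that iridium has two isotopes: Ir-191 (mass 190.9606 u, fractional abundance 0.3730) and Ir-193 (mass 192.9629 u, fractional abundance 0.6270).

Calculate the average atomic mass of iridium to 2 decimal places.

192.22 u

Ar = Σ fᵢ·mᵢ = 0.3730 × 190.9606 + 0.6270 × 192.9629
= 71.22830 + 120.98774 = 192.21604 u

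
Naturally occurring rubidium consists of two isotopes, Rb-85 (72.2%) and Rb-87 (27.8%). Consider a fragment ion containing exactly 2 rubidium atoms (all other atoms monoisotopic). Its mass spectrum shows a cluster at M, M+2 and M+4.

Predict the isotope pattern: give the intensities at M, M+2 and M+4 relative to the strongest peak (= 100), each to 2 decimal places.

The 2 Rb atoms are independent, so intensities follow the terms of (0.722 + 0.278)^2.
P(M) = 0.722^2 = 0.521284
P(M+2) = 2 × 0.722^1 × 0.278^1 = 0.401432
P(M+4) = 0.278^2 = 0.077284
The M peak is largest (0.521284); scaling to 100 gives 100.00 : 77.01 : 14.83.

100.00 : 77.01 : 14.83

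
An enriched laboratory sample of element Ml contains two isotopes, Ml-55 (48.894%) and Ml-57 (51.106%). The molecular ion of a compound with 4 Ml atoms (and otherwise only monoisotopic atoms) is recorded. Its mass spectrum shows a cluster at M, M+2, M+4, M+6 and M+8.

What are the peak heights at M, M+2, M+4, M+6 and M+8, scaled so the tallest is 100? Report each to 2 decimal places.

15.26 : 63.78 : 100.00 : 69.68 : 18.21

The 4 Ml atoms are independent, so intensities follow the terms of (0.48894 + 0.51106)^4.
P(M) = 0.48894^4 = 0.057151
P(M+2) = 4 × 0.48894^3 × 0.51106^1 = 0.238945
P(M+4) = 6 × 0.48894^2 × 0.51106^2 = 0.374633
P(M+6) = 4 × 0.48894^1 × 0.51106^3 = 0.261055
P(M+8) = 0.51106^4 = 0.068216
The M+4 peak is largest (0.374633); scaling to 100 gives 15.26 : 63.78 : 100.00 : 69.68 : 18.21.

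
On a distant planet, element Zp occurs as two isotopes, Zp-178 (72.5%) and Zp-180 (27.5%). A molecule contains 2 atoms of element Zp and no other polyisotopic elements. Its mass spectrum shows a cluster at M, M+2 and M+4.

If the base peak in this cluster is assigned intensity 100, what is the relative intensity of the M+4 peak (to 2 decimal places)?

14.39

Term probabilities: M 0.5256, M+2 0.3987, M+4 0.0756. Base peak = M.
P(M) = C(2,0) × 0.725^2 × 0.275^0 = 1 × 0.525625 × 1.0000 = 0.525625 (base)
P(M+4) = C(2,2) × 0.725^0 × 0.275^2 = 1 × 1.0000 × 0.075625 = 0.075625
Relative intensity = 0.075625 / 0.525625 × 100 = 14.39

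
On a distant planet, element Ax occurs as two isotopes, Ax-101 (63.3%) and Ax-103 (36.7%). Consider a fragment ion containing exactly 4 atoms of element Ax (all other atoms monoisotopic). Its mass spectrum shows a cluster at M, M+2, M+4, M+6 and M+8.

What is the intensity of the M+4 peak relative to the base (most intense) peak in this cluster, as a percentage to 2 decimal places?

Term probabilities: M 0.1606, M+2 0.3723, M+4 0.3238, M+6 0.1252, M+8 0.0181. Base peak = M+2.
P(M+2) = C(4,1) × 0.633^3 × 0.367^1 = 4 × 0.25363614 × 0.3670 = 0.372338 (base)
P(M+4) = C(4,2) × 0.633^2 × 0.367^2 = 6 × 0.400689 × 0.134689 = 0.323810
Relative intensity = 0.323810 / 0.372338 × 100 = 86.97

86.97%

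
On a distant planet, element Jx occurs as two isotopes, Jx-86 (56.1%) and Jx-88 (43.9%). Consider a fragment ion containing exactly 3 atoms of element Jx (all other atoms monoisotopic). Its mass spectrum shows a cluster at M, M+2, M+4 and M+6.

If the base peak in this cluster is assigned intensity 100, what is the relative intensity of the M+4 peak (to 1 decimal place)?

Binomial terms of (0.561 + 0.439)^3: M 0.1766, M+2 0.4145, M+4 0.3243, M+6 0.0846 → M+2 is the base peak.
P(M+2) = C(3,1) × 0.561^2 × 0.439^1 = 3 × 0.314721 × 0.4390 = 0.414488 (base)
P(M+4) = C(3,2) × 0.561^1 × 0.439^2 = 3 × 0.5610 × 0.192721 = 0.324349
Relative intensity = 0.324349 / 0.414488 × 100 = 78.3

78.3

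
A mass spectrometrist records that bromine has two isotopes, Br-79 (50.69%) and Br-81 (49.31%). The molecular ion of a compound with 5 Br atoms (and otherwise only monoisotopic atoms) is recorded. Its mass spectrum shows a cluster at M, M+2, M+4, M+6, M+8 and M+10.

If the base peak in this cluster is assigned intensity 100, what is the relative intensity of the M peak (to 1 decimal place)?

10.6

(0.5069 + 0.4931)^5 gives M 0.0335, M+2 0.1628, M+4 0.3167, M+6 0.3081, M+8 0.1498, M+10 0.0292; the largest is M+4.
P(M+4) = C(5,2) × 0.5069^3 × 0.4931^2 = 10 × 0.13024674 × 0.24314761 = 0.316692 (base)
P(M) = C(5,0) × 0.5069^5 × 0.4931^0 = 1 × 0.03346659 × 1.0000 = 0.033467
Relative intensity = 0.033467 / 0.316692 × 100 = 10.6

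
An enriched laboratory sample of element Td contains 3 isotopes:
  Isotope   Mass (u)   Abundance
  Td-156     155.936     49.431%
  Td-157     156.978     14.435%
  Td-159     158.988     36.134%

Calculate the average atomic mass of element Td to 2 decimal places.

157.19 u

Average mass = Σ (abundance × isotope mass) = 0.49431 × 155.936 + 0.14435 × 156.978 + 0.36134 × 158.988
= 77.0807 + 22.6598 + 57.4487 = 157.1892 u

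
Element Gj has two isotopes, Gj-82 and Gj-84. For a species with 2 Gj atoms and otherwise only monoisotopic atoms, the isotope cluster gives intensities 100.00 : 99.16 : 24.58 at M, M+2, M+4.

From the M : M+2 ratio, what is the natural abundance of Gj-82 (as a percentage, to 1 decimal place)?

Let p = fractional abundance of Gj-82. I(M+2)/I(M) = [C(2,1)·p^1·(1−p)] / p^2 = 2·(1−p)/p = 99.16/100.00 = 0.9916
(1−p)/p = 0.9916/2 = 0.4958  ⇒  p = 1/(1 + 0.4958) = 0.6685
Gj-82: 66.9%, Gj-84: 33.1%.

66.9%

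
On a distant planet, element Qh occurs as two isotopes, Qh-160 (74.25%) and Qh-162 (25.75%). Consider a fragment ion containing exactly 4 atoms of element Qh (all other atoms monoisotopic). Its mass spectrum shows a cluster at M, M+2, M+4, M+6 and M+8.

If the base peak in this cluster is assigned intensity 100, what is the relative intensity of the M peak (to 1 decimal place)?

Binomial terms of (0.7425 + 0.2575)^4: M 0.3039, M+2 0.4216, M+4 0.2193, M+6 0.0507, M+8 0.0044 → M+2 is the base peak.
P(M+2) = C(4,1) × 0.7425^3 × 0.2575^1 = 4 × 0.40934489 × 0.2575 = 0.421625 (base)
P(M) = C(4,0) × 0.7425^4 × 0.2575^0 = 1 × 0.30393858 × 1.0000 = 0.303939
Relative intensity = 0.303939 / 0.421625 × 100 = 72.1

72.1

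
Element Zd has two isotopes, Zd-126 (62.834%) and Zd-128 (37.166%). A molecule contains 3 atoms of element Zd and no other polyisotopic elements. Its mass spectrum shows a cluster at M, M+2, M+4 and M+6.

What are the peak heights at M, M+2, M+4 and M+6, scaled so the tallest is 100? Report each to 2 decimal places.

Each Zd atom is independently Zd-126 (p = 0.62834) or Zd-128 (q = 0.37166); the cluster is the binomial expansion (p + q)^3.
P(M) = 0.62834^3 = 0.248076
P(M+2) = 3 × 0.62834^2 × 0.37166^1 = 0.440207
P(M+4) = 3 × 0.62834^1 × 0.37166^2 = 0.260380
P(M+6) = 0.37166^3 = 0.051338
The M+2 peak is largest (0.440207); scaling to 100 gives 56.35 : 100.00 : 59.15 : 11.66.

56.35 : 100.00 : 59.15 : 11.66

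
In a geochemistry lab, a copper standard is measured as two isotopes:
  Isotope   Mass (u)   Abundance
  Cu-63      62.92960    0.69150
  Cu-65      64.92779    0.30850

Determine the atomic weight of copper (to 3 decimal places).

Ar = Σ fᵢ·mᵢ = 0.69150 × 62.92960 + 0.30850 × 64.92779
= 43.515818 + 20.030223 = 63.546041 u

63.546 u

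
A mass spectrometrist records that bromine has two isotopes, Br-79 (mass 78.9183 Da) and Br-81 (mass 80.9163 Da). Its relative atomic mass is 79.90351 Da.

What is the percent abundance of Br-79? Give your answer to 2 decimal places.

50.69%

Writing the weighted mean with unknown fraction x of Br-79:
78.9183·x + 80.9163·(1 − x) = 79.90351
(78.9183 − 80.9163)·x = 79.90351 − 80.9163
x = -1.01279 / -1.9980 = 0.50690 → 50.69% Br-79, 49.31% Br-81.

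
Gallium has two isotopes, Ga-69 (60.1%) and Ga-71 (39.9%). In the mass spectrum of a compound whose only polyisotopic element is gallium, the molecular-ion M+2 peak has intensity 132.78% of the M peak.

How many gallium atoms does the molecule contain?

The M+2/M ratio from n Ga atoms is n · q/p = n · 0.399/0.601.
n = 1.3278 × 0.601/0.399 = 2.00 ≈ 2

2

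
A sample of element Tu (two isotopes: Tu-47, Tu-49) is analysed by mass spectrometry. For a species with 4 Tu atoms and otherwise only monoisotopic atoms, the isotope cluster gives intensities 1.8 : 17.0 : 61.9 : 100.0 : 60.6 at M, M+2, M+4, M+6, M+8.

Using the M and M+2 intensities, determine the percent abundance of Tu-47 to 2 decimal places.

29.75%

Let p = fractional abundance of Tu-47. I(M+2)/I(M) = [C(4,1)·p^3·(1−p)] / p^4 = 4·(1−p)/p = 17.0/1.8 = 9.4444
(1−p)/p = 9.4444/4 = 2.3611  ⇒  p = 1/(1 + 2.3611) = 0.2975
Tu-47: 29.75%, Tu-49: 70.25%.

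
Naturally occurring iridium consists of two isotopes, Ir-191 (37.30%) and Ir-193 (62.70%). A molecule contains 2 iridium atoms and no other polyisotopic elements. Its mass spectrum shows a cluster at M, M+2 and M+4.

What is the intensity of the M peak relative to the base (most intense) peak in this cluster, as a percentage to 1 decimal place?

29.7%

(0.3730 + 0.6270)^2 gives M 0.1391, M+2 0.4677, M+4 0.3931; the largest is M+2.
P(M+2) = C(2,1) × 0.3730^1 × 0.6270^1 = 2 × 0.3730 × 0.6270 = 0.467742 (base)
P(M) = C(2,0) × 0.3730^2 × 0.6270^0 = 1 × 0.139129 × 1.0000 = 0.139129
Relative intensity = 0.139129 / 0.467742 × 100 = 29.7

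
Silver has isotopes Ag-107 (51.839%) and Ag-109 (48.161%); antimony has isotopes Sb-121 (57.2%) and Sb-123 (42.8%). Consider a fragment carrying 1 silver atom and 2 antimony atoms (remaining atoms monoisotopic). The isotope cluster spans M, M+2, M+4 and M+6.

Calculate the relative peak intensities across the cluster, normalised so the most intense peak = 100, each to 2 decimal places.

Silver pattern (n=1): 0.51839 : 0.48161
Antimony pattern (n=2): 0.327184 : 0.489632 : 0.183184
Convolve the two distributions (both contribute in 2-u steps):
  M: 0.51839×0.327184 = 0.169609
  M+2: 0.51839×0.489632 + 0.48161×0.327184 = 0.411395
  M+4: 0.51839×0.183184 + 0.48161×0.489632 = 0.330772
  M+6: 0.48161×0.183184 = 0.088223
Scale to base peak (0.411395) = 100: 41.23 : 100.00 : 80.40 : 21.44

41.23 : 100.00 : 80.40 : 21.44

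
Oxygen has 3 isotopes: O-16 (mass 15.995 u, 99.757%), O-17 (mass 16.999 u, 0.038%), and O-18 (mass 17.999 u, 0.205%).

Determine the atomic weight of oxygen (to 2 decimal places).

The abundance-weighted mean is 0.99757 × 15.995 + 0.00038 × 16.999 + 0.00205 × 17.999
= 15.9561 + 0.0065 + 0.0369 = 15.9995 u

16.00 u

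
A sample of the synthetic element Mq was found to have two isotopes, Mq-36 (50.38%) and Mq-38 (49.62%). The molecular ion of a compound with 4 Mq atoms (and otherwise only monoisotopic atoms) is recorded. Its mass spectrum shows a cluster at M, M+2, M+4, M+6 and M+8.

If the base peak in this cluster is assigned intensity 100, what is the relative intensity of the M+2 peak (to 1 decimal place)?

Binomial terms of (0.5038 + 0.4962)^4: M 0.0644, M+2 0.2538, M+4 0.3750, M+6 0.2462, M+8 0.0606 → M+4 is the base peak.
P(M+4) = C(4,2) × 0.5038^2 × 0.4962^2 = 6 × 0.25381444 × 0.24621444 = 0.374957 (base)
P(M+2) = C(4,1) × 0.5038^3 × 0.4962^1 = 4 × 0.12787171 × 0.4962 = 0.253800
Relative intensity = 0.253800 / 0.374957 × 100 = 67.7

67.7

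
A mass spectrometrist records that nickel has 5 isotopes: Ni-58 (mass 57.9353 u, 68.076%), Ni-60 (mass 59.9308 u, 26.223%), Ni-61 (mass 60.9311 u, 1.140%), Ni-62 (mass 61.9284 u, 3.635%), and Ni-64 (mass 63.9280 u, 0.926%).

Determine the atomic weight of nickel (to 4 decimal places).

58.6934 u

Ar = Σ fᵢ·mᵢ = 0.68076 × 57.9353 + 0.26223 × 59.9308 + 0.01140 × 60.9311 + 0.03635 × 61.9284 + 0.00926 × 63.9280
= 39.44003 + 15.71565 + 0.69461 + 2.25110 + 0.59197 = 58.69336 u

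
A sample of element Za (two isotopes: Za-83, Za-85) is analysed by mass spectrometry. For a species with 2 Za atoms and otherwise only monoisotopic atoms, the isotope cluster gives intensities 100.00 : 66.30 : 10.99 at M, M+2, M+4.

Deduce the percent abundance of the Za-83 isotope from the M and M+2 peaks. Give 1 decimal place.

Let p = fractional abundance of Za-83. I(M+2)/I(M) = [C(2,1)·p^1·(1−p)] / p^2 = 2·(1−p)/p = 66.30/100.00 = 0.6630
(1−p)/p = 0.6630/2 = 0.3315  ⇒  p = 1/(1 + 0.3315) = 0.7510
Za-83: 75.1%, Za-85: 24.9%.

75.1%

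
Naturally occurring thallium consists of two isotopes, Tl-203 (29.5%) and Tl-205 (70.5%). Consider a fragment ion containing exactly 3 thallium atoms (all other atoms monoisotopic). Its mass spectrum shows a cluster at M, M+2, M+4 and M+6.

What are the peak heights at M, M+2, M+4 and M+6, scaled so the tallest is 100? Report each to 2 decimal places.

The 3 Tl atoms are independent, so intensities follow the terms of (0.295 + 0.705)^3.
P(M) = 0.295^3 = 0.025672
P(M+2) = 3 × 0.295^2 × 0.705^1 = 0.184058
P(M+4) = 3 × 0.295^1 × 0.705^2 = 0.439867
P(M+6) = 0.705^3 = 0.350403
The M+4 peak is largest (0.439867); scaling to 100 gives 5.84 : 41.84 : 100.00 : 79.66.

5.84 : 41.84 : 100.00 : 79.66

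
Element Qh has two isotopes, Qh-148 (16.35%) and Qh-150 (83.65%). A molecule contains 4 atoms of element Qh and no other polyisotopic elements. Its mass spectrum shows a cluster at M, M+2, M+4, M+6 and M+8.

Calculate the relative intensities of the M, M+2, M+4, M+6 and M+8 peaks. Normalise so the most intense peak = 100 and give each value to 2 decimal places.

Expanding (0.1635 + 0.8365)^4:
P(M) = 0.1635^4 = 0.000715
P(M+2) = 4 × 0.1635^3 × 0.8365^1 = 0.014624
P(M+4) = 6 × 0.1635^2 × 0.8365^2 = 0.112233
P(M+6) = 4 × 0.1635^1 × 0.8365^3 = 0.382803
P(M+8) = 0.8365^4 = 0.489625
The M+8 peak is largest (0.489625); scaling to 100 gives 0.15 : 2.99 : 22.92 : 78.18 : 100.00.

0.15 : 2.99 : 22.92 : 78.18 : 100.00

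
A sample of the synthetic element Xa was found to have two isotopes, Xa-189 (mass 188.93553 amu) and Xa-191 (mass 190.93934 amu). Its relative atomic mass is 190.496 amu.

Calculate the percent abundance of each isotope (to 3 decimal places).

Writing the weighted mean with unknown fraction x of Xa-189:
188.93553·x + 190.93934·(1 − x) = 190.496
(188.93553 − 190.93934)·x = 190.496 − 190.93934
x = -0.44334 / -2.00381 = 0.22125 → 22.125% Xa-189, 77.875% Xa-191.

Xa-189: 22.125%, Xa-191: 77.875%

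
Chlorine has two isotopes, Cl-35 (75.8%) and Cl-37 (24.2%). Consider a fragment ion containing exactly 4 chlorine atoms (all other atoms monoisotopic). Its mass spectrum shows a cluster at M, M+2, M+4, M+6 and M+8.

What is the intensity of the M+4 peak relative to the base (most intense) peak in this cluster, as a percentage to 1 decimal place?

Binomial terms of (0.758 + 0.242)^4: M 0.3301, M+2 0.4216, M+4 0.2019, M+6 0.0430, M+8 0.0034 → M+2 is the base peak.
P(M+2) = C(4,1) × 0.758^3 × 0.242^1 = 4 × 0.43551951 × 0.2420 = 0.421583 (base)
P(M+4) = C(4,2) × 0.758^2 × 0.242^2 = 6 × 0.574564 × 0.058564 = 0.201893
Relative intensity = 0.201893 / 0.421583 × 100 = 47.9

47.9%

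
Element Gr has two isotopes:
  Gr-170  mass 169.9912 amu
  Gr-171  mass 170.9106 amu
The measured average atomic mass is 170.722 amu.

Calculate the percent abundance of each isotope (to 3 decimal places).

Writing the weighted mean with unknown fraction x of Gr-170:
169.9912·x + 170.9106·(1 − x) = 170.722
(169.9912 − 170.9106)·x = 170.722 − 170.9106
x = -0.1886 / -0.9194 = 0.20513 → 20.513% Gr-170, 79.487% Gr-171.

Gr-170: 20.513%, Gr-171: 79.487%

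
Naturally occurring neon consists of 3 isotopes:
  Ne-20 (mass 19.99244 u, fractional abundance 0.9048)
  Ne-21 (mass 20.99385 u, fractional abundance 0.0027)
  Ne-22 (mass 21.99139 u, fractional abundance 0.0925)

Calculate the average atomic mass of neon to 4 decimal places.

The abundance-weighted mean is 0.9048 × 19.99244 + 0.0027 × 20.99385 + 0.0925 × 21.99139
= 18.089160 + 0.056683 + 2.034204 = 20.180047 u

20.1800 u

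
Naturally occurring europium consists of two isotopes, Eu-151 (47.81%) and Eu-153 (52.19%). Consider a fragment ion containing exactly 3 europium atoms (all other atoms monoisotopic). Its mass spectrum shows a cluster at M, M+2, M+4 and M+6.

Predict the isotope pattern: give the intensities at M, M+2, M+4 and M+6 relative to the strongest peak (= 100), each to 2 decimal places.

27.97 : 91.61 : 100.00 : 36.39

The 3 Eu atoms are independent, so intensities follow the terms of (0.4781 + 0.5219)^3.
P(M) = 0.4781^3 = 0.109284
P(M+2) = 3 × 0.4781^2 × 0.5219^1 = 0.357887
P(M+4) = 3 × 0.4781^1 × 0.5219^2 = 0.390674
P(M+6) = 0.5219^3 = 0.142155
The M+4 peak is largest (0.390674); scaling to 100 gives 27.97 : 91.61 : 100.00 : 36.39.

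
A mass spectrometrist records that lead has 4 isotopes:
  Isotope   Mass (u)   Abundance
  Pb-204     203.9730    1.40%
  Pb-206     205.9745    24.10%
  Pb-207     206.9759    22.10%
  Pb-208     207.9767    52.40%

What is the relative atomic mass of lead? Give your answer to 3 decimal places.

207.217 u

Weight each isotope mass by its fractional abundance: 0.0140 × 203.9730 + 0.2410 × 205.9745 + 0.2210 × 206.9759 + 0.5240 × 207.9767
= 2.85562 + 49.63985 + 45.74167 + 108.97979 = 207.21693 u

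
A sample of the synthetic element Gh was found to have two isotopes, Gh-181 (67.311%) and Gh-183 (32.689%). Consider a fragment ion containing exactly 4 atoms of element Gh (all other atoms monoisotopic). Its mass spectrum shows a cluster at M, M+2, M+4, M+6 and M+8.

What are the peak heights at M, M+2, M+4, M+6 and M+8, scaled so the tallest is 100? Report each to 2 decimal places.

Expanding (0.67311 + 0.32689)^4:
P(M) = 0.67311^4 = 0.205279
P(M+2) = 4 × 0.67311^3 × 0.32689^1 = 0.398767
P(M+4) = 6 × 0.67311^2 × 0.32689^2 = 0.290487
P(M+6) = 4 × 0.67311^1 × 0.32689^3 = 0.094048
P(M+8) = 0.32689^4 = 0.011418
The M+2 peak is largest (0.398767); scaling to 100 gives 51.48 : 100.00 : 72.85 : 23.58 : 2.86.

51.48 : 100.00 : 72.85 : 23.58 : 2.86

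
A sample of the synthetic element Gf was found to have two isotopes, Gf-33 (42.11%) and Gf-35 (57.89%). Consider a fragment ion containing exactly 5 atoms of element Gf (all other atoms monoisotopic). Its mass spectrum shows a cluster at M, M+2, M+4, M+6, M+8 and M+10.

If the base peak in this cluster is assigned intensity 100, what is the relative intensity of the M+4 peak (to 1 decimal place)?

72.7

Binomial terms of (0.4211 + 0.5789)^5: M 0.0132, M+2 0.0910, M+4 0.2502, M+6 0.3440, M+8 0.2365, M+10 0.0650 → M+6 is the base peak.
P(M+6) = C(5,3) × 0.4211^2 × 0.5789^3 = 10 × 0.17732521 × 0.19400398 = 0.344018 (base)
P(M+4) = C(5,2) × 0.4211^3 × 0.5789^2 = 10 × 0.07467165 × 0.33512521 = 0.250244
Relative intensity = 0.250244 / 0.344018 × 100 = 72.7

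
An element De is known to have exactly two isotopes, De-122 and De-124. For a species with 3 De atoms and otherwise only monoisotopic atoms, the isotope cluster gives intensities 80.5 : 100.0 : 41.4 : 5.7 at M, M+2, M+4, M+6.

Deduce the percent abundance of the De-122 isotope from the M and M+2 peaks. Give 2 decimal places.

70.72%

Write p for the De-122 fraction. I(M+2)/I(M) = [C(3,1)·p^2·(1−p)] / p^3 = 3·(1−p)/p = 100.0/80.5 = 1.2422
(1−p)/p = 1.2422/3 = 0.4141  ⇒  p = 1/(1 + 0.4141) = 0.7072
De-122: 70.72%, De-124: 29.28%.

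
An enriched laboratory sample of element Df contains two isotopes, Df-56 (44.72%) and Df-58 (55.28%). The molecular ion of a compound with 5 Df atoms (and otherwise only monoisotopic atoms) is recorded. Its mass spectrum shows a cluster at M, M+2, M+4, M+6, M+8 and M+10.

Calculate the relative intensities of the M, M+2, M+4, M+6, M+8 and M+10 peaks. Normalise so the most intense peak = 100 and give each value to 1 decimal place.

Each Df atom is independently Df-56 (p = 0.4472) or Df-58 (q = 0.5528); the cluster is the binomial expansion (p + q)^5.
P(M) = 0.4472^5 = 0.017886
P(M+2) = 5 × 0.4472^4 × 0.5528^1 = 0.110547
P(M+4) = 10 × 0.4472^3 × 0.5528^2 = 0.273301
P(M+6) = 10 × 0.4472^2 × 0.5528^3 = 0.337837
P(M+8) = 5 × 0.4472^1 × 0.5528^4 = 0.208806
P(M+10) = 0.5528^5 = 0.051623
The M+6 peak is largest (0.337837); scaling to 100 gives 5.3 : 32.7 : 80.9 : 100.0 : 61.8 : 15.3.

5.3 : 32.7 : 80.9 : 100.0 : 61.8 : 15.3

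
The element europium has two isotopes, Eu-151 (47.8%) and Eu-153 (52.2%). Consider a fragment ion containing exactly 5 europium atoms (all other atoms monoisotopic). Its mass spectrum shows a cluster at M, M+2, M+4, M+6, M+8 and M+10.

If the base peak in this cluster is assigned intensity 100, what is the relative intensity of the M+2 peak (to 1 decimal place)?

Binomial terms of (0.478 + 0.522)^5: M 0.0250, M+2 0.1363, M+4 0.2976, M+6 0.3250, M+8 0.1775, M+10 0.0388 → M+6 is the base peak.
P(M+6) = C(5,3) × 0.478^2 × 0.522^3 = 10 × 0.228484 × 0.14223665 = 0.324988 (base)
P(M+2) = C(5,1) × 0.478^4 × 0.522^1 = 5 × 0.05220494 × 0.5220 = 0.136255
Relative intensity = 0.136255 / 0.324988 × 100 = 41.9

41.9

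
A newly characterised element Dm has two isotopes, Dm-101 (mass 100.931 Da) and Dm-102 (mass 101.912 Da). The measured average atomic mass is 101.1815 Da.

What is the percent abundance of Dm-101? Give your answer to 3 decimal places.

Let x be the fractional abundance of Dm-101; then Dm-102 has abundance 1 − x.
100.931·x + 101.912·(1 − x) = 101.1815
(100.931 − 101.912)·x = 101.1815 − 101.912
x = -0.7305 / -0.981 = 0.74465 → 74.465% Dm-101, 25.535% Dm-102.

74.465%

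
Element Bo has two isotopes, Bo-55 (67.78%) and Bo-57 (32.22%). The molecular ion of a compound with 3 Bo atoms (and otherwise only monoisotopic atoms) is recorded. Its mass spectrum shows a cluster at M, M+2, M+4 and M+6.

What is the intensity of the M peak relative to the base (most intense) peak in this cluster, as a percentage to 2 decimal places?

70.12%

Term probabilities: M 0.3114, M+2 0.4441, M+4 0.2111, M+6 0.0334. Base peak = M+2.
P(M+2) = C(3,1) × 0.6778^2 × 0.3222^1 = 3 × 0.45941284 × 0.3222 = 0.444068 (base)
P(M) = C(3,0) × 0.6778^3 × 0.3222^0 = 1 × 0.31139002 × 1.0000 = 0.311390
Relative intensity = 0.311390 / 0.444068 × 100 = 70.12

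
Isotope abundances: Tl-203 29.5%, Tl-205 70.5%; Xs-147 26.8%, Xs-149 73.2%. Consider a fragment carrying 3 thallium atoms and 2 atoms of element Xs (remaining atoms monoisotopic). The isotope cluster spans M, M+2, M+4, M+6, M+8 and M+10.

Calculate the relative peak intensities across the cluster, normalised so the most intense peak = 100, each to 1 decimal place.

Thallium pattern (n=3): 0.02567237 : 0.18405787 : 0.43986713 : 0.35040263
Element Xs pattern (n=2): 0.071824 : 0.392352 : 0.535824
Convolve the two distributions (both contribute in 2-u steps):
  M: 0.02567237×0.071824 = 0.001844
  M+2: 0.02567237×0.392352 + 0.18405787×0.071824 = 0.023292
  M+4: 0.02567237×0.535824 + 0.18405787×0.392352 + 0.43986713×0.071824 = 0.117564
  M+6: 0.18405787×0.535824 + 0.43986713×0.392352 + 0.35040263×0.071824 = 0.296373
  M+8: 0.43986713×0.535824 + 0.35040263×0.392352 = 0.373173
  M+10: 0.35040263×0.535824 = 0.187754
Scale to base peak (0.373173) = 100: 0.5 : 6.2 : 31.5 : 79.4 : 100.0 : 50.3

0.5 : 6.2 : 31.5 : 79.4 : 100.0 : 50.3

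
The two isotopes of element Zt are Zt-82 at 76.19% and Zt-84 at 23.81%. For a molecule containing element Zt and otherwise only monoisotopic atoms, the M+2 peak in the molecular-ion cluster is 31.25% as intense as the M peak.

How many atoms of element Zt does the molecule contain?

1

For n independent Zt atoms, I(M+2)/I(M) = n · (abundance Zt-84) / (abundance Zt-82) = n · 0.2381/0.7619.
n = 0.3125 × 0.7619/0.2381 = 1.00 ≈ 1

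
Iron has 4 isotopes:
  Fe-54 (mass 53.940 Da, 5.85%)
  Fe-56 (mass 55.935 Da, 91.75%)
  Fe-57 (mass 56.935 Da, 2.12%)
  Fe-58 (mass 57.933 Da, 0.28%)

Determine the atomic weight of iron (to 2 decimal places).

The abundance-weighted mean is 0.0585 × 53.940 + 0.9175 × 55.935 + 0.0212 × 56.935 + 0.0028 × 57.933
= 3.1555 + 51.3204 + 1.2070 + 0.1622 = 55.8451 Da

55.85 Da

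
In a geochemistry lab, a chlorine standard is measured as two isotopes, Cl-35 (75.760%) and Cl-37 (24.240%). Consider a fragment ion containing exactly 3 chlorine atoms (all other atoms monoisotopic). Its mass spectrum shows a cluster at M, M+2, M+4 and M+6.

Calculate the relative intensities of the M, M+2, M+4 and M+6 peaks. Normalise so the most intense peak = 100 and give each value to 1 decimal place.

100.0 : 96.0 : 30.7 : 3.3

The 3 Cl atoms are independent, so intensities follow the terms of (0.75760 + 0.24240)^3.
P(M) = 0.75760^3 = 0.434830
P(M+2) = 3 × 0.75760^2 × 0.24240^1 = 0.417382
P(M+4) = 3 × 0.75760^1 × 0.24240^2 = 0.133545
P(M+6) = 0.24240^3 = 0.014243
The M peak is largest (0.434830); scaling to 100 gives 100.0 : 96.0 : 30.7 : 3.3.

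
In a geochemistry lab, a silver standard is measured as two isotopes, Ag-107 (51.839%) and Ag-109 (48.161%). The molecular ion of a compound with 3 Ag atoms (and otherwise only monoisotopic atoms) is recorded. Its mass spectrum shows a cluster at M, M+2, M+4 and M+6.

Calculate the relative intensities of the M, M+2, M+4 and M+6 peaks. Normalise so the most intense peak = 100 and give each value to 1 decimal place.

Expanding (0.51839 + 0.48161)^3:
P(M) = 0.51839^3 = 0.139306
P(M+2) = 3 × 0.51839^2 × 0.48161^1 = 0.388267
P(M+4) = 3 × 0.51839^1 × 0.48161^2 = 0.360719
P(M+6) = 0.48161^3 = 0.111709
The M+2 peak is largest (0.388267); scaling to 100 gives 35.9 : 100.0 : 92.9 : 28.8.

35.9 : 100.0 : 92.9 : 28.8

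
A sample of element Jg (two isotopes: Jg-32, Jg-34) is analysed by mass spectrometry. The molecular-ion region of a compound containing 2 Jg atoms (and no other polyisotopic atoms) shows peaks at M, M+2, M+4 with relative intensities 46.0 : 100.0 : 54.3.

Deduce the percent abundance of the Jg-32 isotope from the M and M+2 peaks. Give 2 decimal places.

If p is the fraction of Jg that is Jg-32, then I(M+2)/I(M) = [C(2,1)·p^1·(1−p)] / p^2 = 2·(1−p)/p = 100.0/46.0 = 2.1739
(1−p)/p = 2.1739/2 = 1.0870  ⇒  p = 1/(1 + 1.0870) = 0.4792
Jg-32: 47.92%, Jg-34: 52.08%.

47.92%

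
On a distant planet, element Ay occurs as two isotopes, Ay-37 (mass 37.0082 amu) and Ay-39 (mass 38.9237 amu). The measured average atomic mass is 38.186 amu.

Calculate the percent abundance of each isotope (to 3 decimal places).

Ay-37: 38.512%, Ay-39: 61.488%

Writing the weighted mean with unknown fraction x of Ay-37:
37.0082·x + 38.9237·(1 − x) = 38.186
(37.0082 − 38.9237)·x = 38.186 − 38.9237
x = -0.7377 / -1.9155 = 0.38512 → 38.512% Ay-37, 61.488% Ay-39.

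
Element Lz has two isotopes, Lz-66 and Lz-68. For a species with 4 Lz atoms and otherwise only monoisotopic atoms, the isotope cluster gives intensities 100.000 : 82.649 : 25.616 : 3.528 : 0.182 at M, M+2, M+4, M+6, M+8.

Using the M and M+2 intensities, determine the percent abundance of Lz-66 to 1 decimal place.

82.9%

If p is the fraction of Lz that is Lz-66, then I(M+2)/I(M) = [C(4,1)·p^3·(1−p)] / p^4 = 4·(1−p)/p = 82.649/100.000 = 0.8265
(1−p)/p = 0.8265/4 = 0.2066  ⇒  p = 1/(1 + 0.2066) = 0.8288
Lz-66: 82.9%, Lz-68: 17.1%.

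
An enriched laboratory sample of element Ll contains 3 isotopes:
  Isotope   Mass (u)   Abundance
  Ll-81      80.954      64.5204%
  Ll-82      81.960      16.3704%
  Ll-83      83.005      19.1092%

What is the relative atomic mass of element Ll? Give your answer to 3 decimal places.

81.511 u

The abundance-weighted mean is 0.645204 × 80.954 + 0.163704 × 81.960 + 0.191092 × 83.005
= 52.2318 + 13.4172 + 15.8616 = 81.5106 u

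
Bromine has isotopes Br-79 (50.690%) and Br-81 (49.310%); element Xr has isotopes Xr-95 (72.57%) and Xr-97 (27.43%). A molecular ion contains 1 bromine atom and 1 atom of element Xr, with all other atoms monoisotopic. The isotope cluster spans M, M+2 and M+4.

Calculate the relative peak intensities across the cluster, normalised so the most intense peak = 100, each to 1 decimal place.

74.0 : 100.0 : 27.2

Bromine pattern (n=1): 0.5069 : 0.4931
Element Xr pattern (n=1): 0.7257 : 0.2743
Convolve the two distributions (both contribute in 2-u steps):
  M: 0.5069×0.7257 = 0.367857
  M+2: 0.5069×0.2743 + 0.4931×0.7257 = 0.496885
  M+4: 0.4931×0.2743 = 0.135257
Scale to base peak (0.496885) = 100: 74.0 : 100.0 : 27.2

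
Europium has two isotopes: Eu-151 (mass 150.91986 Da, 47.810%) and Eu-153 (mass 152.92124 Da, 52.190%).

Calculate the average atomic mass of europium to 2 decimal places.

Average mass = Σ (abundance × isotope mass) = 0.47810 × 150.91986 + 0.52190 × 152.92124
= 72.154785 + 79.809595 = 151.964380 Da

151.96 Da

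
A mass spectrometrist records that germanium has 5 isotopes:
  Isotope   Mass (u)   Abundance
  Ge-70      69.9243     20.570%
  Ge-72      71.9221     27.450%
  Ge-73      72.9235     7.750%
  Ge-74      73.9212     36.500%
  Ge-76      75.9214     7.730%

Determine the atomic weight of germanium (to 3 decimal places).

72.628 u

Ar = Σ fᵢ·mᵢ = 0.20570 × 69.9243 + 0.27450 × 71.9221 + 0.07750 × 72.9235 + 0.36500 × 73.9212 + 0.07730 × 75.9214
= 14.38343 + 19.74262 + 5.65157 + 26.98124 + 5.86872 = 72.62758 u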